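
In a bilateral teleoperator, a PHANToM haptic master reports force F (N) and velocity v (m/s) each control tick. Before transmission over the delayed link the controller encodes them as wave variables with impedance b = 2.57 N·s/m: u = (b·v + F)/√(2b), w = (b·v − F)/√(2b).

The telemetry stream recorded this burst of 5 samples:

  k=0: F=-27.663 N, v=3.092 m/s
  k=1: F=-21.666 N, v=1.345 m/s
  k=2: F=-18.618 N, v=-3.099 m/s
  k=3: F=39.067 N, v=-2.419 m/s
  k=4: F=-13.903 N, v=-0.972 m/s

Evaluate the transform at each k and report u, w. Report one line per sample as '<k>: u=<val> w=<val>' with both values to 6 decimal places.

0: u=-8.696602 w=15.706651
1: u=-8.031800 w=11.081126
2: u=-11.725007 w=4.699088
3: u=14.489589 w=-19.973841
4: u=-7.234189 w=5.030512

k=0: b·v=2.57×3.092=7.946440; √(2b)=2.267157; u=(7.946440+(-27.663))/2.267157=-8.696602, w=(7.946440−(-27.663))/2.267157=15.706651
k=1: b·v=2.57×1.345=3.456650; √(2b)=2.267157; u=(3.456650+(-21.666))/2.267157=-8.031800, w=(3.456650−(-21.666))/2.267157=11.081126
k=2: b·v=2.57×(-3.099)=-7.964430; √(2b)=2.267157; u=(-7.964430+(-18.618))/2.267157=-11.725007, w=(-7.964430−(-18.618))/2.267157=4.699088
k=3: b·v=2.57×(-2.419)=-6.216830; √(2b)=2.267157; u=(-6.216830+39.067)/2.267157=14.489589, w=(-6.216830−39.067)/2.267157=-19.973841
k=4: b·v=2.57×(-0.972)=-2.498040; √(2b)=2.267157; u=(-2.498040+(-13.903))/2.267157=-7.234189, w=(-2.498040−(-13.903))/2.267157=5.030512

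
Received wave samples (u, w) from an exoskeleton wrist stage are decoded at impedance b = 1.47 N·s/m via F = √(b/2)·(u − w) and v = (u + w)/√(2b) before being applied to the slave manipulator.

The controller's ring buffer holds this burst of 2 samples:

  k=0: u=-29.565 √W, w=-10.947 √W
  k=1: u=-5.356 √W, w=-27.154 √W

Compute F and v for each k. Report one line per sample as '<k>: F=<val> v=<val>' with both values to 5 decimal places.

0: F=-15.96161 v=-23.62708
1: F=18.68789 v=-18.96022

k=0: u−w=-18.61800, u+w=-40.51200; √(b/2)=0.85732, √(2b)=1.71464; F=0.85732×(-18.618)=-15.96161, v=-40.51200/1.71464=-23.62708
k=1: u−w=21.79800, u+w=-32.51000; √(b/2)=0.85732, √(2b)=1.71464; F=0.85732×21.798=18.68789, v=-32.51000/1.71464=-18.96022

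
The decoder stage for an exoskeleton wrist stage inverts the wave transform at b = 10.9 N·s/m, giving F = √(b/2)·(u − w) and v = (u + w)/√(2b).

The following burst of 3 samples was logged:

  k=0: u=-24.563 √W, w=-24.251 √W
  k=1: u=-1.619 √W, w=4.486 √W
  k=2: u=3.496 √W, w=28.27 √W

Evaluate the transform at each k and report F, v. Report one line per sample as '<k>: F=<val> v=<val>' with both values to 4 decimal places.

0: F=-0.7284 v=-10.4548
1: F=-14.2523 v=0.6140
2: F=-57.8355 v=6.8035

k=0: u−w=-0.3120, u+w=-48.8140; √(b/2)=2.3345, √(2b)=4.6690; F=2.3345×(-0.312)=-0.7284, v=-48.8140/4.6690=-10.4548
k=1: u−w=-6.1050, u+w=2.8670; √(b/2)=2.3345, √(2b)=4.6690; F=2.3345×(-6.105)=-14.2523, v=2.8670/4.6690=0.6140
k=2: u−w=-24.7740, u+w=31.7660; √(b/2)=2.3345, √(2b)=4.6690; F=2.3345×(-24.774)=-57.8355, v=31.7660/4.6690=6.8035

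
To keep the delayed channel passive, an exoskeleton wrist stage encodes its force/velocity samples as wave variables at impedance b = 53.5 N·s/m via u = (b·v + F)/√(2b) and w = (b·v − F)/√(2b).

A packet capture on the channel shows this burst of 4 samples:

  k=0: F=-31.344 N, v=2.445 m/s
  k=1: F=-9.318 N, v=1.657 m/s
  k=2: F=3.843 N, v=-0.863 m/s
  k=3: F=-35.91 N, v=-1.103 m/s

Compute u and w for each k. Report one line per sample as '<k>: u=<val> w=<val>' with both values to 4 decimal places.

0: u=9.6155 w=15.6758
1: u=7.6693 w=9.4709
2: u=-4.0920 w=-4.8350
3: u=-9.1763 w=-2.2332

k=0: b·v=53.5×2.445=130.8075; √(2b)=10.3441; u=(130.8075+(-31.344))/10.3441=9.6155, w=(130.8075−(-31.344))/10.3441=15.6758
k=1: b·v=53.5×1.657=88.6495; √(2b)=10.3441; u=(88.6495+(-9.318))/10.3441=7.6693, w=(88.6495−(-9.318))/10.3441=9.4709
k=2: b·v=53.5×(-0.863)=-46.1705; √(2b)=10.3441; u=(-46.1705+3.843)/10.3441=-4.0920, w=(-46.1705−3.843)/10.3441=-4.8350
k=3: b·v=53.5×(-1.103)=-59.0105; √(2b)=10.3441; u=(-59.0105+(-35.91))/10.3441=-9.1763, w=(-59.0105−(-35.91))/10.3441=-2.2332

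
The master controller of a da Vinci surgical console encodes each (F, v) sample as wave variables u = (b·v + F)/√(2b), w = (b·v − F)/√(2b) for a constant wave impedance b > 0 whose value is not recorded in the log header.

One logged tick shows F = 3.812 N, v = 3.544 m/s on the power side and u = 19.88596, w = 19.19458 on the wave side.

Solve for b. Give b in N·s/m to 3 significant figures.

u + w = 39.08054;  u + w = √(2b)·v, so √(2b) = 39.08054/3.544 = 11.02724.
b = (√(2b))²/2 = 121.60003/2 = 60.80002.
(Check via u − w = 2F/√(2b): u − w = 0.69138, 2F/√(2b) = 0.69138.)

b = 60.8 N·s/m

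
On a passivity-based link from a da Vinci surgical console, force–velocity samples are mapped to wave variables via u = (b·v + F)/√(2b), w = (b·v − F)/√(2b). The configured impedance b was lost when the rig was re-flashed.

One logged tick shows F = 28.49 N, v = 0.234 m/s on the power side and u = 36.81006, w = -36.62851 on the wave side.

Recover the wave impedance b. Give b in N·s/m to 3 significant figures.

b = 0.301 N·s/m

u + w = 0.1816;  u + w = √(2b)·v, so √(2b) = 0.1816/0.234 = 0.7759.
b = (√(2b))²/2 = 0.6020/2 = 0.3010.
(Check via u − w = 2F/√(2b): u − w = 73.4386, 2F/√(2b) = 73.4416.)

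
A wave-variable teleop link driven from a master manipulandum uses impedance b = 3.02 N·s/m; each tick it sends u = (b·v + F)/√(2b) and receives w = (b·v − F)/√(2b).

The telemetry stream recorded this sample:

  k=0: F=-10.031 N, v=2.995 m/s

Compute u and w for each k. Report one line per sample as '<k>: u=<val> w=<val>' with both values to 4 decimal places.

0: u=-0.4012 w=7.7619

k=0: b·v=3.02×2.995=9.0449; √(2b)=2.4576; u=(9.0449+(-10.031))/2.4576=-0.4012, w=(9.0449−(-10.031))/2.4576=7.7619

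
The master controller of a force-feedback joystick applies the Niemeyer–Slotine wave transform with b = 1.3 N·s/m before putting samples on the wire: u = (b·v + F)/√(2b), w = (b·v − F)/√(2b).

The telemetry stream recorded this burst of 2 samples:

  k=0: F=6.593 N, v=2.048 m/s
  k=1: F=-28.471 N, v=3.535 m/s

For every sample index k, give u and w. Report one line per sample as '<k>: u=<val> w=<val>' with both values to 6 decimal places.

0: u=5.739955 w=-2.437655
1: u=-14.806957 w=20.506973

k=0: b·v=1.3×2.048=2.662400; √(2b)=1.612452; u=(2.662400+6.593)/1.612452=5.739955, w=(2.662400−6.593)/1.612452=-2.437655
k=1: b·v=1.3×3.535=4.595500; √(2b)=1.612452; u=(4.595500+(-28.471))/1.612452=-14.806957, w=(4.595500−(-28.471))/1.612452=20.506973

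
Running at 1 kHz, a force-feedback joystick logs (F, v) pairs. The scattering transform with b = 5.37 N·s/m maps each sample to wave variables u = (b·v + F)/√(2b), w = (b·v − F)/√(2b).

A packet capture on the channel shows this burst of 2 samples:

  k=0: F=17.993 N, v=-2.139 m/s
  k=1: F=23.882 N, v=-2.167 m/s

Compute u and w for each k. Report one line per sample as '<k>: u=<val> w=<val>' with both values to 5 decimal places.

k=0: b·v=5.37×(-2.139)=-11.48643; √(2b)=3.27719; u=(-11.48643+17.993)/3.27719=1.98541, w=(-11.48643−17.993)/3.27719=-8.99533
k=1: b·v=5.37×(-2.167)=-11.63679; √(2b)=3.27719; u=(-11.63679+23.882)/3.27719=3.73649, w=(-11.63679−23.882)/3.27719=-10.83817

0: u=1.98541 w=-8.99533
1: u=3.73649 w=-10.83817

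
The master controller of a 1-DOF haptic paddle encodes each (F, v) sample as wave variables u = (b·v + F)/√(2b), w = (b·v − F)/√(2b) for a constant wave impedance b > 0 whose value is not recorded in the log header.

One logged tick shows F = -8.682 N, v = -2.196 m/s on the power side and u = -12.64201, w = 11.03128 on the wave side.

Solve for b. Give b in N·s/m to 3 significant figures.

b = 0.269 N·s/m

u + w = -1.61073;  u + w = √(2b)·v, so √(2b) = -1.61073/(-2.196) = 0.73348.
b = (√(2b))²/2 = 0.53800/2 = 0.26900.
(Check via u − w = 2F/√(2b): u − w = -23.67329, 2F/√(2b) = -23.67333.)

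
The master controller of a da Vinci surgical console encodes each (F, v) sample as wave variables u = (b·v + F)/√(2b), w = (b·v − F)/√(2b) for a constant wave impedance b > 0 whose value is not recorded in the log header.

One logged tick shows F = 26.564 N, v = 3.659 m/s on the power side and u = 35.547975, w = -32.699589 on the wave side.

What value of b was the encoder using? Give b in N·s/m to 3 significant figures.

u + w = 2.848386;  u + w = √(2b)·v, so √(2b) = 2.848386/3.659 = 0.778460.
b = (√(2b))²/2 = 0.606000/2 = 0.303000.
(Check via u − w = 2F/√(2b): u − w = 68.247564, 2F/√(2b) = 68.247545.)

b = 0.303 N·s/m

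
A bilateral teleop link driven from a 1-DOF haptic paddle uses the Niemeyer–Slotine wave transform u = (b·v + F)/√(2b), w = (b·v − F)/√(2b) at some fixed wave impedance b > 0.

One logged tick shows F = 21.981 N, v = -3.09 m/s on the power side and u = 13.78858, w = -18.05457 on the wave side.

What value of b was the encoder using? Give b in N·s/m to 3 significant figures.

b = 0.953 N·s/m

u + w = -4.26599;  u + w = √(2b)·v, so √(2b) = -4.26599/(-3.09) = 1.38058.
b = (√(2b))²/2 = 1.90600/2 = 0.95300.
(Check via u − w = 2F/√(2b): u − w = 31.84315, 2F/√(2b) = 31.84315.)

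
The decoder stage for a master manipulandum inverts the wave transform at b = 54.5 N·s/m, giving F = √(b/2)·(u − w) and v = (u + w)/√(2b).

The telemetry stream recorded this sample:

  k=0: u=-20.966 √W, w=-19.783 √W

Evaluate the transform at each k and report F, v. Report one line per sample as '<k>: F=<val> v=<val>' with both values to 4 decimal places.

0: F=-6.1754 v=-3.9030

k=0: u−w=-1.1830, u+w=-40.7490; √(b/2)=5.2202, √(2b)=10.4403; F=5.2202×(-1.183)=-6.1754, v=-40.7490/10.4403=-3.9030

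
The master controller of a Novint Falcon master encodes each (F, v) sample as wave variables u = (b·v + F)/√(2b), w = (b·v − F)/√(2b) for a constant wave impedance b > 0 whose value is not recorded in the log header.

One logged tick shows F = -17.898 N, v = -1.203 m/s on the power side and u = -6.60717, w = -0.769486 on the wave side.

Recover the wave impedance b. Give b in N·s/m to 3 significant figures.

b = 18.8 N·s/m

u + w = -7.376656;  u + w = √(2b)·v, so √(2b) = -7.376656/(-1.203) = 6.131884.
b = (√(2b))²/2 = 37.599997/2 = 18.799998.
(Check via u − w = 2F/√(2b): u − w = -5.837684, 2F/√(2b) = -5.837684.)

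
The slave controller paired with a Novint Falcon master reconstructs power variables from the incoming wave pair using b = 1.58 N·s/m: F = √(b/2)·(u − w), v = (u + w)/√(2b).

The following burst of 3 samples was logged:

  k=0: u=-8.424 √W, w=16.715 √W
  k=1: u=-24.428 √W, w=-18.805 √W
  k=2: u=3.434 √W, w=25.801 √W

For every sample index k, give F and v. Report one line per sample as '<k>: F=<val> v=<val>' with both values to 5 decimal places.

0: F=-22.34403 v=4.66405
1: F=-4.99783 v=-24.32046
2: F=-19.88022 v=16.44597

k=0: u−w=-25.13900, u+w=8.29100; √(b/2)=0.88882, √(2b)=1.77764; F=0.88882×(-25.139)=-22.34403, v=8.29100/1.77764=4.66405
k=1: u−w=-5.62300, u+w=-43.23300; √(b/2)=0.88882, √(2b)=1.77764; F=0.88882×(-5.623)=-4.99783, v=-43.23300/1.77764=-24.32046
k=2: u−w=-22.36700, u+w=29.23500; √(b/2)=0.88882, √(2b)=1.77764; F=0.88882×(-22.367)=-19.88022, v=29.23500/1.77764=16.44597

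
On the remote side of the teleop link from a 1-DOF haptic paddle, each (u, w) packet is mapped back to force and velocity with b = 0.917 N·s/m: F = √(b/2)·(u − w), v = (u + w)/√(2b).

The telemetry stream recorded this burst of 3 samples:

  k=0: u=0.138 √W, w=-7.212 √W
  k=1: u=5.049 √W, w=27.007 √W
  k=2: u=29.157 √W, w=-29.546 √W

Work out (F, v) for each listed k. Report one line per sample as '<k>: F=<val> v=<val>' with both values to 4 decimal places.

0: F=4.9769 v=-5.2235
1: F=-14.8683 v=23.6706
2: F=39.7493 v=-0.2872

k=0: u−w=7.3500, u+w=-7.0740; √(b/2)=0.6771, √(2b)=1.3543; F=0.6771×7.35=4.9769, v=-7.0740/1.3543=-5.2235
k=1: u−w=-21.9580, u+w=32.0560; √(b/2)=0.6771, √(2b)=1.3543; F=0.6771×(-21.958)=-14.8683, v=32.0560/1.3543=23.6706
k=2: u−w=58.7030, u+w=-0.3890; √(b/2)=0.6771, √(2b)=1.3543; F=0.6771×58.703=39.7493, v=-0.3890/1.3543=-0.2872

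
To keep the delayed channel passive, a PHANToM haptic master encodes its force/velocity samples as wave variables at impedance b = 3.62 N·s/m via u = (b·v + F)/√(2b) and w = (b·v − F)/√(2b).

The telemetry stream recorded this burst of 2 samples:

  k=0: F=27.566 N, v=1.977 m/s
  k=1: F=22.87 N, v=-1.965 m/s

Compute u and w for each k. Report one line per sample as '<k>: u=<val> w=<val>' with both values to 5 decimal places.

k=0: b·v=3.62×1.977=7.15674; √(2b)=2.69072; u=(7.15674+27.566)/2.69072=12.90460, w=(7.15674−27.566)/2.69072=-7.58504
k=1: b·v=3.62×(-1.965)=-7.11330; √(2b)=2.69072; u=(-7.11330+22.87)/2.69072=5.85593, w=(-7.11330−22.87)/2.69072=-11.14321

0: u=12.90460 w=-7.58504
1: u=5.85593 w=-11.14321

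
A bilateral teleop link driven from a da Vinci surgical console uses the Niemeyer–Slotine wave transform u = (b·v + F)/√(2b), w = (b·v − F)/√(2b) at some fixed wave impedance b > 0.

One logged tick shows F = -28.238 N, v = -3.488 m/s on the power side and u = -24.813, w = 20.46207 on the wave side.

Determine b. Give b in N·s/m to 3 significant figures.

b = 0.778 N·s/m

u + w = -4.35093;  u + w = √(2b)·v, so √(2b) = -4.35093/(-3.488) = 1.24740.
b = (√(2b))²/2 = 1.55601/2 = 0.77800.
(Check via u − w = 2F/√(2b): u − w = -45.27507, 2F/√(2b) = -45.27498.)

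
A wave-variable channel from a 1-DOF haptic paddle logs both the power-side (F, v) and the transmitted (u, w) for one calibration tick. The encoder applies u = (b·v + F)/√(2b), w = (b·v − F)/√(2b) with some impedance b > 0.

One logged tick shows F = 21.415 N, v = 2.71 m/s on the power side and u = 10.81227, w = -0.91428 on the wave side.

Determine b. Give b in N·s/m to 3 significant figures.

b = 6.67 N·s/m

u + w = 9.89799;  u + w = √(2b)·v, so √(2b) = 9.89799/2.71 = 3.65239.
b = (√(2b))²/2 = 13.33999/2 = 6.66999.
(Check via u − w = 2F/√(2b): u − w = 11.72655, 2F/√(2b) = 11.72655.)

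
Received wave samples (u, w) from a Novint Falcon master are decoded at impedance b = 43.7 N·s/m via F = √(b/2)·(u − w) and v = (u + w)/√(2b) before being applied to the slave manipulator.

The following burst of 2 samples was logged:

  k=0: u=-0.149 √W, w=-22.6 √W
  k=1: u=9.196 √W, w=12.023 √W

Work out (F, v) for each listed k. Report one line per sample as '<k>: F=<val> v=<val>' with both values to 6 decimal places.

0: F=104.944918 v=-2.433361
1: F=-13.214524 v=2.269704

k=0: u−w=22.451000, u+w=-22.749000; √(b/2)=4.674398, √(2b)=9.348797; F=4.674398×22.451=104.944918, v=-22.749000/9.348797=-2.433361
k=1: u−w=-2.827000, u+w=21.219000; √(b/2)=4.674398, √(2b)=9.348797; F=4.674398×(-2.827)=-13.214524, v=21.219000/9.348797=2.269704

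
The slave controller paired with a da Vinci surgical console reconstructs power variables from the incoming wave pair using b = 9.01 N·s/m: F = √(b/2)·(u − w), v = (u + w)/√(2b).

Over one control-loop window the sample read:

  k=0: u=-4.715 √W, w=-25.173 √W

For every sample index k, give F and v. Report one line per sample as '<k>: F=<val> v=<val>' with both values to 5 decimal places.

0: F=43.42207 v=-7.04076

k=0: u−w=20.45800, u+w=-29.88800; √(b/2)=2.12250, √(2b)=4.24500; F=2.12250×20.458=43.42207, v=-29.88800/4.24500=-7.04076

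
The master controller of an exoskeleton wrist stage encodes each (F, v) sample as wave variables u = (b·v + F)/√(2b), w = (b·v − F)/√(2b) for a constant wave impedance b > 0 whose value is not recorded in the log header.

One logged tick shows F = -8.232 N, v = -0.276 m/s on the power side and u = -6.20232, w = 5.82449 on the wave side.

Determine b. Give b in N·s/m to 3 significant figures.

u + w = -0.3778;  u + w = √(2b)·v, so √(2b) = -0.3778/(-0.276) = 1.3689.
b = (√(2b))²/2 = 1.8740/2 = 0.9370.
(Check via u − w = 2F/√(2b): u − w = -12.0268, 2F/√(2b) = -12.0267.)

b = 0.937 N·s/m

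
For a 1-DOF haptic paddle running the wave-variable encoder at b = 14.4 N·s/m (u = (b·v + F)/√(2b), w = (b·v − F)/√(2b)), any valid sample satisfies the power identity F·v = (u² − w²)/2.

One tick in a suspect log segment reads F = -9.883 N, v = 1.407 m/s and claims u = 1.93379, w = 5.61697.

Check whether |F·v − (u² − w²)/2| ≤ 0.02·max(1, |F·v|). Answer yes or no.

yes

F·v = (-9.883)×1.407 = -13.9054 W.
(u² − w²)/2 = (3.7395 − 31.5504)/2 = -13.9054 W.
|Δ| = 0.0000;  2% of max(1, |F·v|) = 0.2781.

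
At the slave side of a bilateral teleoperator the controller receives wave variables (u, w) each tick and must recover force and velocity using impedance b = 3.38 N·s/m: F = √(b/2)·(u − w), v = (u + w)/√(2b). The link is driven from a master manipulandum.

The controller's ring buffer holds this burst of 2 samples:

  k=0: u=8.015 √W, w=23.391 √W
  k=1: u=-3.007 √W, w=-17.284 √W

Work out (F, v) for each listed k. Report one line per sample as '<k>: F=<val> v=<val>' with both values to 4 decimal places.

0: F=-19.9888 v=12.0792
1: F=18.5601 v=-7.8042

k=0: u−w=-15.3760, u+w=31.4060; √(b/2)=1.3000, √(2b)=2.6000; F=1.3000×(-15.376)=-19.9888, v=31.4060/2.6000=12.0792
k=1: u−w=14.2770, u+w=-20.2910; √(b/2)=1.3000, √(2b)=2.6000; F=1.3000×14.277=18.5601, v=-20.2910/2.6000=-7.8042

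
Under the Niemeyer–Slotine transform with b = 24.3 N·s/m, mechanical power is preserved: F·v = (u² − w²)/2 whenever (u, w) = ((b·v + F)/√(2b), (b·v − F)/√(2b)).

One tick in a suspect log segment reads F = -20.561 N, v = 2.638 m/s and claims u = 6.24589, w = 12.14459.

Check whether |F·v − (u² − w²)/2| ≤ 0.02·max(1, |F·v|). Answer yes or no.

F·v = (-20.561)×2.638 = -54.2399 W.
(u² − w²)/2 = (39.0111 − 147.4911)/2 = -54.2400 W.
|Δ| = 0.0000;  2% of max(1, |F·v|) = 1.0848.

yes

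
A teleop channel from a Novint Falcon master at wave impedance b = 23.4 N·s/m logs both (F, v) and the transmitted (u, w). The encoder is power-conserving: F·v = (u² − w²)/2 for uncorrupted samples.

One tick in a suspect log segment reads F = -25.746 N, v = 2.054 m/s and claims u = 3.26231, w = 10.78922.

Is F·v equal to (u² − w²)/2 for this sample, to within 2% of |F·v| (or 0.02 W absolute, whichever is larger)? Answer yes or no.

yes

F·v = (-25.746)×2.054 = -52.8823 W.
(u² − w²)/2 = (10.6427 − 116.4073)/2 = -52.8823 W.
|Δ| = 0.0000;  2% of max(1, |F·v|) = 1.0576.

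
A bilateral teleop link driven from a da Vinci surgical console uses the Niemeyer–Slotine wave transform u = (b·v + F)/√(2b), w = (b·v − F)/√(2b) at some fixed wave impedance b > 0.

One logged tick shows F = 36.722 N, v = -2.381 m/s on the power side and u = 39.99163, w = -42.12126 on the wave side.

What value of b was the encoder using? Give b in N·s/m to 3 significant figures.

b = 0.4 N·s/m

u + w = -2.12963;  u + w = √(2b)·v, so √(2b) = -2.12963/(-2.381) = 0.89443.
b = (√(2b))²/2 = 0.80000/2 = 0.40000.
(Check via u − w = 2F/√(2b): u − w = 82.11289, 2F/√(2b) = 82.11293.)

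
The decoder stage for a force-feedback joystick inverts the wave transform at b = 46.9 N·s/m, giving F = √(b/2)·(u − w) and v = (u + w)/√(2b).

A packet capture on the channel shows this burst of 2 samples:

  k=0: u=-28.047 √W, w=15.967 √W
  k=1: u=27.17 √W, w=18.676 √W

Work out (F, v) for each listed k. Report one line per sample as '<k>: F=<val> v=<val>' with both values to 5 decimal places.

k=0: u−w=-44.01400, u+w=-12.08000; √(b/2)=4.84252, √(2b)=9.68504; F=4.84252×(-44.014)=-213.13868, v=-12.08000/9.68504=-1.24728
k=1: u−w=8.49400, u+w=45.84600; √(b/2)=4.84252, √(2b)=9.68504; F=4.84252×8.494=41.13236, v=45.84600/9.68504=4.73369

0: F=-213.13868 v=-1.24728
1: F=41.13236 v=4.73369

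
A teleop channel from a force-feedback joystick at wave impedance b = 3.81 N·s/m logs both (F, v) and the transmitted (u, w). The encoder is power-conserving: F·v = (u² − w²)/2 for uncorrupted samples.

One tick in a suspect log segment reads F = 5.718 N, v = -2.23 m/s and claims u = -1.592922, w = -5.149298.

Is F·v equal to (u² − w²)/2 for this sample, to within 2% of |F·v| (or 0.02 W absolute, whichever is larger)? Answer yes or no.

F·v = 5.718×(-2.23) = -12.751140 W.
(u² − w²)/2 = (2.537400 − 26.515270)/2 = -11.988935 W.
|Δ| = 0.762205;  2% of max(1, |F·v|) = 0.255023.

no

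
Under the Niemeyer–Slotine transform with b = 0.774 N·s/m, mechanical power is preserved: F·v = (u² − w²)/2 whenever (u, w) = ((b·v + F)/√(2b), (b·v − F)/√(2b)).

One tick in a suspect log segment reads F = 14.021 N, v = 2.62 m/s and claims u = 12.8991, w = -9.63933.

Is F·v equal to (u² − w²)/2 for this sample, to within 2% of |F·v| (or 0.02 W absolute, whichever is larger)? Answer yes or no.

yes

F·v = 14.021×2.62 = 36.73502 W.
(u² − w²)/2 = (166.38678 − 92.91668)/2 = 36.73505 W.
|Δ| = 0.00003;  2% of max(1, |F·v|) = 0.73470.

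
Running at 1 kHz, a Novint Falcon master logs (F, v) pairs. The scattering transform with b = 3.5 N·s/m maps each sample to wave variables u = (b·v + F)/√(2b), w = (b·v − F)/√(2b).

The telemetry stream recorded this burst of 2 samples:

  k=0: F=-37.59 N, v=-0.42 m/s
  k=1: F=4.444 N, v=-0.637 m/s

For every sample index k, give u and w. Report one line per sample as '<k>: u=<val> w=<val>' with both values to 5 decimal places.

k=0: b·v=3.5×(-0.42)=-1.47000; √(2b)=2.64575; u=(-1.47000+(-37.59))/2.64575=-14.76329, w=(-1.47000−(-37.59))/2.64575=13.65208
k=1: b·v=3.5×(-0.637)=-2.22950; √(2b)=2.64575; u=(-2.22950+4.444)/2.64575=0.83700, w=(-2.22950−4.444)/2.64575=-2.52235

0: u=-14.76329 w=13.65208
1: u=0.83700 w=-2.52235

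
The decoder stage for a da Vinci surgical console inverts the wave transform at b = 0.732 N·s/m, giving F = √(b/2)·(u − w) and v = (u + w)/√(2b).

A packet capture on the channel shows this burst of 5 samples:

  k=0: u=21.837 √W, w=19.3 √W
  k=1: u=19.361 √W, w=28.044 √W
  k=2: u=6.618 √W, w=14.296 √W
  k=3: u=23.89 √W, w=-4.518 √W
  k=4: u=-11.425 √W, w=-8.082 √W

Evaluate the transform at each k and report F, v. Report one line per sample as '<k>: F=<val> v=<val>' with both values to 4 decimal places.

k=0: u−w=2.5370, u+w=41.1370; √(b/2)=0.6050, √(2b)=1.2100; F=0.6050×2.537=1.5348, v=41.1370/1.2100=33.9987
k=1: u−w=-8.6830, u+w=47.4050; √(b/2)=0.6050, √(2b)=1.2100; F=0.6050×(-8.683)=-5.2530, v=47.4050/1.2100=39.1790
k=2: u−w=-7.6780, u+w=20.9140; √(b/2)=0.6050, √(2b)=1.2100; F=0.6050×(-7.678)=-4.6450, v=20.9140/1.2100=17.2849
k=3: u−w=28.4080, u+w=19.3720; √(b/2)=0.6050, √(2b)=1.2100; F=0.6050×28.408=17.1863, v=19.3720/1.2100=16.0105
k=4: u−w=-3.3430, u+w=-19.5070; √(b/2)=0.6050, √(2b)=1.2100; F=0.6050×(-3.343)=-2.0224, v=-19.5070/1.2100=-16.1220

0: F=1.5348 v=33.9987
1: F=-5.2530 v=39.1790
2: F=-4.6450 v=17.2849
3: F=17.1863 v=16.0105
4: F=-2.0224 v=-16.1220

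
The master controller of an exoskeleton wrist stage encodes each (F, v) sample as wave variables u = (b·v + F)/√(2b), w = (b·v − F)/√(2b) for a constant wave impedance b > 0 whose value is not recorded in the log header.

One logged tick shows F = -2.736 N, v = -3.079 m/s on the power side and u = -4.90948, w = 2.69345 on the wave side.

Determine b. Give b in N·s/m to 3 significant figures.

u + w = -2.21603;  u + w = √(2b)·v, so √(2b) = -2.21603/(-3.079) = 0.71972.
b = (√(2b))²/2 = 0.51800/2 = 0.25900.
(Check via u − w = 2F/√(2b): u − w = -7.60293, 2F/√(2b) = -7.60292.)

b = 0.259 N·s/m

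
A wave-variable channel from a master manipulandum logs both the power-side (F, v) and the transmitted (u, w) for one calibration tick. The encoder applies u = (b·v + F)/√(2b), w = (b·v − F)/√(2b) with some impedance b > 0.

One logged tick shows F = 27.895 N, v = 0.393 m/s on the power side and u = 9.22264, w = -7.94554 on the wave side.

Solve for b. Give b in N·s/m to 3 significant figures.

u + w = 1.2771;  u + w = √(2b)·v, so √(2b) = 1.2771/0.393 = 3.2496.
b = (√(2b))²/2 = 10.5600/2 = 5.2800.
(Check via u − w = 2F/√(2b): u − w = 17.1682, 2F/√(2b) = 17.1682.)

b = 5.28 N·s/m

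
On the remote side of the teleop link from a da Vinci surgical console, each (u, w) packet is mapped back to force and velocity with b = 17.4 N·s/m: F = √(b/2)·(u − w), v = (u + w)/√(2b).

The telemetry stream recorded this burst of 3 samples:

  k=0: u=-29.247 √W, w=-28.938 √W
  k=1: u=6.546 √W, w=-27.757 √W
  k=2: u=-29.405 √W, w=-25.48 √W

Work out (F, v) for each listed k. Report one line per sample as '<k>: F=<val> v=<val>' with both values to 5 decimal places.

0: F=-0.91142 v=-9.86328
1: F=101.17931 v=-3.59560
2: F=-11.57709 v=-9.30388

k=0: u−w=-0.30900, u+w=-58.18500; √(b/2)=2.94958, √(2b)=5.89915; F=2.94958×(-0.309)=-0.91142, v=-58.18500/5.89915=-9.86328
k=1: u−w=34.30300, u+w=-21.21100; √(b/2)=2.94958, √(2b)=5.89915; F=2.94958×34.303=101.17931, v=-21.21100/5.89915=-3.59560
k=2: u−w=-3.92500, u+w=-54.88500; √(b/2)=2.94958, √(2b)=5.89915; F=2.94958×(-3.925)=-11.57709, v=-54.88500/5.89915=-9.30388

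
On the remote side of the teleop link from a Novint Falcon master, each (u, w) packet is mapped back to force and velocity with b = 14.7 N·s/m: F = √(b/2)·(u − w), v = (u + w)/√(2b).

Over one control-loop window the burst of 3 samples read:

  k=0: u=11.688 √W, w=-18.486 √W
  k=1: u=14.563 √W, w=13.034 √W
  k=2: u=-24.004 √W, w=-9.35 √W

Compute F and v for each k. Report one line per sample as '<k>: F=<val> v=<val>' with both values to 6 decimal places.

0: F=81.804380 v=-1.253740
1: F=4.145254 v=5.089653
2: F=-39.728289 v=-6.151404

k=0: u−w=30.174000, u+w=-6.798000; √(b/2)=2.711088, √(2b)=5.422177; F=2.711088×30.174=81.804380, v=-6.798000/5.422177=-1.253740
k=1: u−w=1.529000, u+w=27.597000; √(b/2)=2.711088, √(2b)=5.422177; F=2.711088×1.529=4.145254, v=27.597000/5.422177=5.089653
k=2: u−w=-14.654000, u+w=-33.354000; √(b/2)=2.711088, √(2b)=5.422177; F=2.711088×(-14.654)=-39.728289, v=-33.354000/5.422177=-6.151404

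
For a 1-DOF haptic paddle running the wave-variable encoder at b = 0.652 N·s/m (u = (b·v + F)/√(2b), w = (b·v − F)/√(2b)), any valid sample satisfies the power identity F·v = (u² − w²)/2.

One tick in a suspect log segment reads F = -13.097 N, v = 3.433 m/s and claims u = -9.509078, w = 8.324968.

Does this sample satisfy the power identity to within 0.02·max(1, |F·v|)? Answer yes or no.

no

F·v = (-13.097)×3.433 = -44.962001 W.
(u² − w²)/2 = (90.422564 − 69.305092)/2 = 10.558736 W.
|Δ| = 55.520737;  2% of max(1, |F·v|) = 0.899240.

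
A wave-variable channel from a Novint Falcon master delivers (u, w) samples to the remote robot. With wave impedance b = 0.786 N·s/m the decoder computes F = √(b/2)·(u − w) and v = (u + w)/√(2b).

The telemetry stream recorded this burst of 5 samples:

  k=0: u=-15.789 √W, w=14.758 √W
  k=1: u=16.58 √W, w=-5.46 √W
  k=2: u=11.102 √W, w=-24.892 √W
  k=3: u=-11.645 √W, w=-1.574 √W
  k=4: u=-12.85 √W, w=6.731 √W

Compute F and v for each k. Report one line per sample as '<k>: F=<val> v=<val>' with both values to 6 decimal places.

k=0: u−w=-30.547000, u+w=-1.031000; √(b/2)=0.626897, √(2b)=1.253794; F=0.626897×(-30.547)=-19.149826, v=-1.031000/1.253794=-0.822304
k=1: u−w=22.040000, u+w=11.120000; √(b/2)=0.626897, √(2b)=1.253794; F=0.626897×22.04=13.816813, v=11.120000/1.253794=8.869079
k=2: u−w=35.994000, u+w=-13.790000; √(b/2)=0.626897, √(2b)=1.253794; F=0.626897×35.994=22.564535, v=-13.790000/1.253794=-10.998615
k=3: u−w=-10.071000, u+w=-13.219000; √(b/2)=0.626897, √(2b)=1.253794; F=0.626897×(-10.071)=-6.313481, v=-13.219000/1.253794=-10.543197
k=4: u−w=-19.581000, u+w=-6.119000; √(b/2)=0.626897, √(2b)=1.253794; F=0.626897×(-19.581)=-12.275273, v=-6.119000/1.253794=-4.880386

0: F=-19.149826 v=-0.822304
1: F=13.816813 v=8.869079
2: F=22.564535 v=-10.998615
3: F=-6.313481 v=-10.543197
4: F=-12.275273 v=-4.880386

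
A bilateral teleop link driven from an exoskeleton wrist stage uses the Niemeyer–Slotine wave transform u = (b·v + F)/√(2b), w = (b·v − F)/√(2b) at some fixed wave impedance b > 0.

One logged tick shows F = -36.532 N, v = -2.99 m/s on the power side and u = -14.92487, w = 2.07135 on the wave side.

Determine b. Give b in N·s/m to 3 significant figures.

u + w = -12.85352;  u + w = √(2b)·v, so √(2b) = -12.85352/(-2.99) = 4.29884.
b = (√(2b))²/2 = 18.47999/2 = 9.24000.
(Check via u − w = 2F/√(2b): u − w = -16.99622, 2F/√(2b) = -16.99623.)

b = 9.24 N·s/m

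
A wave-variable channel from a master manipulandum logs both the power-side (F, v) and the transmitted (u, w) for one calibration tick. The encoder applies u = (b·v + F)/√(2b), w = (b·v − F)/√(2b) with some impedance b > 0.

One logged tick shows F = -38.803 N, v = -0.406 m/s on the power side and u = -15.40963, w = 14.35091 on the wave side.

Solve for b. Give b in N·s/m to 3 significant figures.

u + w = -1.0587;  u + w = √(2b)·v, so √(2b) = -1.0587/(-0.406) = 2.6077.
b = (√(2b))²/2 = 6.8000/2 = 3.4000.
(Check via u − w = 2F/√(2b): u − w = -29.7605, 2F/√(2b) = -29.7605.)

b = 3.4 N·s/m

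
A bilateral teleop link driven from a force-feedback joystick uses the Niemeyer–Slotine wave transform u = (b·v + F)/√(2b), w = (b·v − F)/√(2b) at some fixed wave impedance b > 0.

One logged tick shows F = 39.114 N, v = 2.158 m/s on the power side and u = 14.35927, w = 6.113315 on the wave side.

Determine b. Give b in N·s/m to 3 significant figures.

b = 45 N·s/m

u + w = 20.472585;  u + w = √(2b)·v, so √(2b) = 20.472585/2.158 = 9.486833.
b = (√(2b))²/2 = 89.999995/2 = 44.999997.
(Check via u − w = 2F/√(2b): u − w = 8.245955, 2F/√(2b) = 8.245955.)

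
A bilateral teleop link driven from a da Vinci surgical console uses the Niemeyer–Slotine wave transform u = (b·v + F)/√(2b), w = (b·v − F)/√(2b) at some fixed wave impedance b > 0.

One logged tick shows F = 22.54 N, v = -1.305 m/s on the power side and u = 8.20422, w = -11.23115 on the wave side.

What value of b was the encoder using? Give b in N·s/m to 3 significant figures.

b = 2.69 N·s/m

u + w = -3.0269;  u + w = √(2b)·v, so √(2b) = -3.0269/(-1.305) = 2.3195.
b = (√(2b))²/2 = 5.3800/2 = 2.6900.
(Check via u − w = 2F/√(2b): u − w = 19.4354, 2F/√(2b) = 19.4353.)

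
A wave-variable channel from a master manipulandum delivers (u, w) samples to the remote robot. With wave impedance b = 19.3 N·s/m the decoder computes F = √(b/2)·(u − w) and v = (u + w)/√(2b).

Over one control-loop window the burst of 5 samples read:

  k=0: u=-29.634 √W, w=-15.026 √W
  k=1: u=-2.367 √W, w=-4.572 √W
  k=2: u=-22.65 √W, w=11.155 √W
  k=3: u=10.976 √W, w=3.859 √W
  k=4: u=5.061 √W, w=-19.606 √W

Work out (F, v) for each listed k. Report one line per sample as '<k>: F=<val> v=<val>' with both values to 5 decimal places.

k=0: u−w=-14.60800, u+w=-44.66000; √(b/2)=3.10644, √(2b)=6.21289; F=3.10644×(-14.608)=-45.37895, v=-44.66000/6.21289=-7.18828
k=1: u−w=2.20500, u+w=-6.93900; √(b/2)=3.10644, √(2b)=6.21289; F=3.10644×2.205=6.84971, v=-6.93900/6.21289=-1.11687
k=2: u−w=-33.80500, u+w=-11.49500; √(b/2)=3.10644, √(2b)=6.21289; F=3.10644×(-33.805)=-105.01337, v=-11.49500/6.21289=-1.85019
k=3: u−w=7.11700, u+w=14.83500; √(b/2)=3.10644, √(2b)=6.21289; F=3.10644×7.117=22.10857, v=14.83500/6.21289=2.38778
k=4: u−w=24.66700, u+w=-14.54500; √(b/2)=3.10644, √(2b)=6.21289; F=3.10644×24.667=76.62668, v=-14.54500/6.21289=-2.34110

0: F=-45.37895 v=-7.18828
1: F=6.84971 v=-1.11687
2: F=-105.01337 v=-1.85019
3: F=22.10857 v=2.38778
4: F=76.62668 v=-2.34110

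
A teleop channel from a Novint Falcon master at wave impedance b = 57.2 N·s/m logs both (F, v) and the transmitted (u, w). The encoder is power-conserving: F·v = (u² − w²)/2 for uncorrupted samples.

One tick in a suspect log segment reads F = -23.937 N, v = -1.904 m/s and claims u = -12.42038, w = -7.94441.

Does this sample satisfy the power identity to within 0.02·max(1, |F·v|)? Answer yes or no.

yes

F·v = (-23.937)×(-1.904) = 45.57605 W.
(u² − w²)/2 = (154.26584 − 63.11365)/2 = 45.57609 W.
|Δ| = 0.00005;  2% of max(1, |F·v|) = 0.91152.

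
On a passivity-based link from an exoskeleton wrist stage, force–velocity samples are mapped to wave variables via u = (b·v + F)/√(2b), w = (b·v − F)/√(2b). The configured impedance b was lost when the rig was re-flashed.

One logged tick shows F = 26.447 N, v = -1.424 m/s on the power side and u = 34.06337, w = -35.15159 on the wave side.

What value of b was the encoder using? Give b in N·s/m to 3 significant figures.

u + w = -1.0882;  u + w = √(2b)·v, so √(2b) = -1.0882/(-1.424) = 0.7642.
b = (√(2b))²/2 = 0.5840/2 = 0.2920.
(Check via u − w = 2F/√(2b): u − w = 69.2150, 2F/√(2b) = 69.2149.)

b = 0.292 N·s/m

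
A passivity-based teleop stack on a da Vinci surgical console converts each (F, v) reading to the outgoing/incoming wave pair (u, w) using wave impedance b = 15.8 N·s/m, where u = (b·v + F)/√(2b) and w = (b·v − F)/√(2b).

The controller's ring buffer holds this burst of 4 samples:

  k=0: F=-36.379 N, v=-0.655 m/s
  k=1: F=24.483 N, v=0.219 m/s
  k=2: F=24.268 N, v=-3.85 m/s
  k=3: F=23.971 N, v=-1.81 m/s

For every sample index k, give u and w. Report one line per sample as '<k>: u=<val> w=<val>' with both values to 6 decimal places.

0: u=-8.312538 w=4.630529
1: u=4.970872 w=-3.739788
2: u=-6.504088 w=-15.138255
3: u=-0.823106 w=-9.351605

k=0: b·v=15.8×(-0.655)=-10.349000; √(2b)=5.621388; u=(-10.349000+(-36.379))/5.621388=-8.312538, w=(-10.349000−(-36.379))/5.621388=4.630529
k=1: b·v=15.8×0.219=3.460200; √(2b)=5.621388; u=(3.460200+24.483)/5.621388=4.970872, w=(3.460200−24.483)/5.621388=-3.739788
k=2: b·v=15.8×(-3.85)=-60.830000; √(2b)=5.621388; u=(-60.830000+24.268)/5.621388=-6.504088, w=(-60.830000−24.268)/5.621388=-15.138255
k=3: b·v=15.8×(-1.81)=-28.598000; √(2b)=5.621388; u=(-28.598000+23.971)/5.621388=-0.823106, w=(-28.598000−23.971)/5.621388=-9.351605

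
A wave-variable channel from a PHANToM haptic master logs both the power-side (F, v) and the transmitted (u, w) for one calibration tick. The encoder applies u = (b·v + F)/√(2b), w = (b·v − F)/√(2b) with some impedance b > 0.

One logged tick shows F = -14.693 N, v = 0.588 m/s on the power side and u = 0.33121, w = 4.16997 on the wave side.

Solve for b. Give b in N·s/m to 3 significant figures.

b = 29.3 N·s/m

u + w = 4.50118;  u + w = √(2b)·v, so √(2b) = 4.50118/0.588 = 7.65507.
b = (√(2b))²/2 = 58.60007/2 = 29.30003.
(Check via u − w = 2F/√(2b): u − w = -3.83876, 2F/√(2b) = -3.83876.)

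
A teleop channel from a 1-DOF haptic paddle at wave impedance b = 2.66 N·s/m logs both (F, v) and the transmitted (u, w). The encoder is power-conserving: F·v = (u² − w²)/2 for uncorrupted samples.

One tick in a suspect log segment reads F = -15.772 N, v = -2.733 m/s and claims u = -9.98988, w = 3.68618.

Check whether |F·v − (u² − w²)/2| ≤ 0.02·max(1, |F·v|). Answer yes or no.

yes

F·v = (-15.772)×(-2.733) = 43.1049 W.
(u² − w²)/2 = (99.7977 − 13.5879)/2 = 43.1049 W.
|Δ| = 0.0000;  2% of max(1, |F·v|) = 0.8621.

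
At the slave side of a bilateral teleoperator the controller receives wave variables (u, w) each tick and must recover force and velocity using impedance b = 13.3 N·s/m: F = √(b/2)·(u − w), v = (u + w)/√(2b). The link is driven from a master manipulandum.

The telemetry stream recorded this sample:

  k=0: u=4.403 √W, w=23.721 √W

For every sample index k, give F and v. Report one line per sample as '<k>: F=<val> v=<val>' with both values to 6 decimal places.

k=0: u−w=-19.318000, u+w=28.124000; √(b/2)=2.578759, √(2b)=5.157519; F=2.578759×(-19.318)=-49.816474, v=28.124000/5.157519=5.453010

0: F=-49.816474 v=5.453010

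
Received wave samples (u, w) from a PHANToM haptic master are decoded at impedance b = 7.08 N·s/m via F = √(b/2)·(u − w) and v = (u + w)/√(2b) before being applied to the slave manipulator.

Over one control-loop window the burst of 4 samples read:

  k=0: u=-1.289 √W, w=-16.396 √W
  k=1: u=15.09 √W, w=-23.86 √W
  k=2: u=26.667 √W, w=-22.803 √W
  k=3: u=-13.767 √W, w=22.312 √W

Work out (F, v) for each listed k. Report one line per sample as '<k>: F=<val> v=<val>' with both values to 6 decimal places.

0: F=28.423651 v=-4.699736
1: F=73.283988 v=-2.330601
2: F=93.077250 v=1.026846
3: F=-67.882233 v=2.270808

k=0: u−w=15.107000, u+w=-17.685000; √(b/2)=1.881489, √(2b)=3.762978; F=1.881489×15.107=28.423651, v=-17.685000/3.762978=-4.699736
k=1: u−w=38.950000, u+w=-8.770000; √(b/2)=1.881489, √(2b)=3.762978; F=1.881489×38.95=73.283988, v=-8.770000/3.762978=-2.330601
k=2: u−w=49.470000, u+w=3.864000; √(b/2)=1.881489, √(2b)=3.762978; F=1.881489×49.47=93.077250, v=3.864000/3.762978=1.026846
k=3: u−w=-36.079000, u+w=8.545000; √(b/2)=1.881489, √(2b)=3.762978; F=1.881489×(-36.079)=-67.882233, v=8.545000/3.762978=2.270808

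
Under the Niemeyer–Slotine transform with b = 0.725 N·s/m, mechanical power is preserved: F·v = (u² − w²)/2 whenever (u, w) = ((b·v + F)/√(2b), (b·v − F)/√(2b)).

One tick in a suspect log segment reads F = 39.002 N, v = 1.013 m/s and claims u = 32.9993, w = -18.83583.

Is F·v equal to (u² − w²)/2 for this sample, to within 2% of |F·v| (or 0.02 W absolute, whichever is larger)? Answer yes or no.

F·v = 39.002×1.013 = 39.5090 W.
(u² − w²)/2 = (1088.9538 − 354.7885)/2 = 367.0827 W.
|Δ| = 327.5736;  2% of max(1, |F·v|) = 0.7902.

no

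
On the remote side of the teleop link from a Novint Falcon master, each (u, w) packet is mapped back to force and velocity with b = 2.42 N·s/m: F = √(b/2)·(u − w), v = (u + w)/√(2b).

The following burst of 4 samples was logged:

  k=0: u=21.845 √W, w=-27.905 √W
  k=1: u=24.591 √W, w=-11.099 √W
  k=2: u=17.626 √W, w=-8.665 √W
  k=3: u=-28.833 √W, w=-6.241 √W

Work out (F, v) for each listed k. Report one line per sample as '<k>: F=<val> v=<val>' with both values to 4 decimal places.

0: F=54.7250 v=-2.7545
1: F=39.2590 v=6.1327
2: F=28.9201 v=4.0732
3: F=-24.8512 v=-15.9427

k=0: u−w=49.7500, u+w=-6.0600; √(b/2)=1.1000, √(2b)=2.2000; F=1.1000×49.75=54.7250, v=-6.0600/2.2000=-2.7545
k=1: u−w=35.6900, u+w=13.4920; √(b/2)=1.1000, √(2b)=2.2000; F=1.1000×35.69=39.2590, v=13.4920/2.2000=6.1327
k=2: u−w=26.2910, u+w=8.9610; √(b/2)=1.1000, √(2b)=2.2000; F=1.1000×26.291=28.9201, v=8.9610/2.2000=4.0732
k=3: u−w=-22.5920, u+w=-35.0740; √(b/2)=1.1000, √(2b)=2.2000; F=1.1000×(-22.592)=-24.8512, v=-35.0740/2.2000=-15.9427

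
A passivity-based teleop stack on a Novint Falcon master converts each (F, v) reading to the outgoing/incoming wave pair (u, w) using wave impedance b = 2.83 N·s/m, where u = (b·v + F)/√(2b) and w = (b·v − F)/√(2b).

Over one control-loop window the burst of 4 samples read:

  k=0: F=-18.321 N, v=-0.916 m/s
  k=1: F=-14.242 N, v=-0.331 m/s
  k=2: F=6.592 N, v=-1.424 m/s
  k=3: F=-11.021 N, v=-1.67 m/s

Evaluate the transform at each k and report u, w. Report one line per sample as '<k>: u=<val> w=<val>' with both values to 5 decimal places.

0: u=-8.79051 w=6.61127
1: u=-6.38010 w=5.59262
2: u=1.07692 w=-4.46473
3: u=-6.61900 w=2.64594

k=0: b·v=2.83×(-0.916)=-2.59228; √(2b)=2.37908; u=(-2.59228+(-18.321))/2.37908=-8.79051, w=(-2.59228−(-18.321))/2.37908=6.61127
k=1: b·v=2.83×(-0.331)=-0.93673; √(2b)=2.37908; u=(-0.93673+(-14.242))/2.37908=-6.38010, w=(-0.93673−(-14.242))/2.37908=5.59262
k=2: b·v=2.83×(-1.424)=-4.02992; √(2b)=2.37908; u=(-4.02992+6.592)/2.37908=1.07692, w=(-4.02992−6.592)/2.37908=-4.46473
k=3: b·v=2.83×(-1.67)=-4.72610; √(2b)=2.37908; u=(-4.72610+(-11.021))/2.37908=-6.61900, w=(-4.72610−(-11.021))/2.37908=2.64594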